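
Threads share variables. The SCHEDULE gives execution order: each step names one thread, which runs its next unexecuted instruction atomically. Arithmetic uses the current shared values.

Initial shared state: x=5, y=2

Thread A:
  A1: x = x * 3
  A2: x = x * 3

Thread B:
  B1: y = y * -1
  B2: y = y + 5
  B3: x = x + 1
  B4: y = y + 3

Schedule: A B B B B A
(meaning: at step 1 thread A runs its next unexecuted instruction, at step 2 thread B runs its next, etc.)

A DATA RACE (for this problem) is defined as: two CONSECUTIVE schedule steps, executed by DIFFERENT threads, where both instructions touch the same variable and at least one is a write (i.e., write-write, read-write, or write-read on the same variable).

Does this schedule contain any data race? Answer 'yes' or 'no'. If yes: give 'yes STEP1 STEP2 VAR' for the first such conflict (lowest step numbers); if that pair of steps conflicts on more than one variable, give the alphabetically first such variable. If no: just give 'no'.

Steps 1,2: A(r=x,w=x) vs B(r=y,w=y). No conflict.
Steps 2,3: same thread (B). No race.
Steps 3,4: same thread (B). No race.
Steps 4,5: same thread (B). No race.
Steps 5,6: B(r=y,w=y) vs A(r=x,w=x). No conflict.

Answer: no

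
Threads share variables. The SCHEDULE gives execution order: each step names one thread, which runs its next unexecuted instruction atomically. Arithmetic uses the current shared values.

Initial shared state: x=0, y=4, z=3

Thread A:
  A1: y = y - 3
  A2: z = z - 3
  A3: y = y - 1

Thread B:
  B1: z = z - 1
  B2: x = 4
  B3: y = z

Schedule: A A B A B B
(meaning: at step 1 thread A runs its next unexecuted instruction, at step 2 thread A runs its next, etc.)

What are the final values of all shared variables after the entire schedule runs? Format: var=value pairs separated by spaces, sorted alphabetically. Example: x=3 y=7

Step 1: thread A executes A1 (y = y - 3). Shared: x=0 y=1 z=3. PCs: A@1 B@0
Step 2: thread A executes A2 (z = z - 3). Shared: x=0 y=1 z=0. PCs: A@2 B@0
Step 3: thread B executes B1 (z = z - 1). Shared: x=0 y=1 z=-1. PCs: A@2 B@1
Step 4: thread A executes A3 (y = y - 1). Shared: x=0 y=0 z=-1. PCs: A@3 B@1
Step 5: thread B executes B2 (x = 4). Shared: x=4 y=0 z=-1. PCs: A@3 B@2
Step 6: thread B executes B3 (y = z). Shared: x=4 y=-1 z=-1. PCs: A@3 B@3

Answer: x=4 y=-1 z=-1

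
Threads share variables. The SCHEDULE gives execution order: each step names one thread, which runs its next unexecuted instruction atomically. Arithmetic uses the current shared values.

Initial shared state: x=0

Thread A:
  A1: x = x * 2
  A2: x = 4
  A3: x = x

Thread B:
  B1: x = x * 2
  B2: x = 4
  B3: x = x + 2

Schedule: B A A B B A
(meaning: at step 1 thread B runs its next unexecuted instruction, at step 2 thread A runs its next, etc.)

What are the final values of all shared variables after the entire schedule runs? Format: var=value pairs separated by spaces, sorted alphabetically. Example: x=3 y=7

Answer: x=6

Derivation:
Step 1: thread B executes B1 (x = x * 2). Shared: x=0. PCs: A@0 B@1
Step 2: thread A executes A1 (x = x * 2). Shared: x=0. PCs: A@1 B@1
Step 3: thread A executes A2 (x = 4). Shared: x=4. PCs: A@2 B@1
Step 4: thread B executes B2 (x = 4). Shared: x=4. PCs: A@2 B@2
Step 5: thread B executes B3 (x = x + 2). Shared: x=6. PCs: A@2 B@3
Step 6: thread A executes A3 (x = x). Shared: x=6. PCs: A@3 B@3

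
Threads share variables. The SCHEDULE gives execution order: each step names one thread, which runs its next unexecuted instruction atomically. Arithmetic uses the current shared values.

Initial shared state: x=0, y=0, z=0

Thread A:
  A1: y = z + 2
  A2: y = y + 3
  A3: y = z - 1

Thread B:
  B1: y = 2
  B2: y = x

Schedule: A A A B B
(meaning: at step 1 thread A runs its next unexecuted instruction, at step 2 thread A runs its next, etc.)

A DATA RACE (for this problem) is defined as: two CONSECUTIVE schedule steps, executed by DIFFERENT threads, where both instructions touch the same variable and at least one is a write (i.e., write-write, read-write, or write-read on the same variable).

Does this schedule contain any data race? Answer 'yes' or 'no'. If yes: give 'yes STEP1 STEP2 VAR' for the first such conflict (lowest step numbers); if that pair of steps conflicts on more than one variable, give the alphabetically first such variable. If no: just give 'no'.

Steps 1,2: same thread (A). No race.
Steps 2,3: same thread (A). No race.
Steps 3,4: A(y = z - 1) vs B(y = 2). RACE on y (W-W).
Steps 4,5: same thread (B). No race.
First conflict at steps 3,4.

Answer: yes 3 4 y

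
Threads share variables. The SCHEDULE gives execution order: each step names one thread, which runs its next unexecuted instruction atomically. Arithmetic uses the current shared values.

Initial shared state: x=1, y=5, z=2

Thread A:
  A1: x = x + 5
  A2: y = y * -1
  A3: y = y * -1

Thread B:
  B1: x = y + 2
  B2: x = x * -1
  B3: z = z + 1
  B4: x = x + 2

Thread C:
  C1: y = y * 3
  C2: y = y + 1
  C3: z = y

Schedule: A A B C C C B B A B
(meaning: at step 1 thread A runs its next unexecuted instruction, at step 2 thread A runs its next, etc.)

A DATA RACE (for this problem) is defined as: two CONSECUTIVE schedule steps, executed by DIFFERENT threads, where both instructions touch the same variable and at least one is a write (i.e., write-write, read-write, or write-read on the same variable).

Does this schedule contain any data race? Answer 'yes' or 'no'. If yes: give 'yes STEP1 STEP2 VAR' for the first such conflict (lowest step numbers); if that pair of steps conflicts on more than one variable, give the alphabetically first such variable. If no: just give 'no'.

Answer: yes 2 3 y

Derivation:
Steps 1,2: same thread (A). No race.
Steps 2,3: A(y = y * -1) vs B(x = y + 2). RACE on y (W-R).
Steps 3,4: B(x = y + 2) vs C(y = y * 3). RACE on y (R-W).
Steps 4,5: same thread (C). No race.
Steps 5,6: same thread (C). No race.
Steps 6,7: C(r=y,w=z) vs B(r=x,w=x). No conflict.
Steps 7,8: same thread (B). No race.
Steps 8,9: B(r=z,w=z) vs A(r=y,w=y). No conflict.
Steps 9,10: A(r=y,w=y) vs B(r=x,w=x). No conflict.
First conflict at steps 2,3.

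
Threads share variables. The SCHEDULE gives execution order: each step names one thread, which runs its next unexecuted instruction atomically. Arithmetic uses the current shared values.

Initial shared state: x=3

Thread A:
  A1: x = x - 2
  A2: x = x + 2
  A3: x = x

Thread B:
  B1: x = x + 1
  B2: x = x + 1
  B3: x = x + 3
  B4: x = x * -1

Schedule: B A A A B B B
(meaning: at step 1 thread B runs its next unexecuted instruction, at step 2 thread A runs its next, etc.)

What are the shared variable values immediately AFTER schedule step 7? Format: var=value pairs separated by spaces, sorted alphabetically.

Answer: x=-8

Derivation:
Step 1: thread B executes B1 (x = x + 1). Shared: x=4. PCs: A@0 B@1
Step 2: thread A executes A1 (x = x - 2). Shared: x=2. PCs: A@1 B@1
Step 3: thread A executes A2 (x = x + 2). Shared: x=4. PCs: A@2 B@1
Step 4: thread A executes A3 (x = x). Shared: x=4. PCs: A@3 B@1
Step 5: thread B executes B2 (x = x + 1). Shared: x=5. PCs: A@3 B@2
Step 6: thread B executes B3 (x = x + 3). Shared: x=8. PCs: A@3 B@3
Step 7: thread B executes B4 (x = x * -1). Shared: x=-8. PCs: A@3 B@4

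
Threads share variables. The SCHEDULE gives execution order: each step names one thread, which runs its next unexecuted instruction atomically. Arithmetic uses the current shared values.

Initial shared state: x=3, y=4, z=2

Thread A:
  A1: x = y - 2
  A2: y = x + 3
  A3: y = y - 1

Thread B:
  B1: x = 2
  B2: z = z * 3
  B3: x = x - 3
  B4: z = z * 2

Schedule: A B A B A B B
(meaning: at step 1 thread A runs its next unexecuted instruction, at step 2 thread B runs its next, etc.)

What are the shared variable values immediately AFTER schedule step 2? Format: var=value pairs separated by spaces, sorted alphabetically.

Step 1: thread A executes A1 (x = y - 2). Shared: x=2 y=4 z=2. PCs: A@1 B@0
Step 2: thread B executes B1 (x = 2). Shared: x=2 y=4 z=2. PCs: A@1 B@1

Answer: x=2 y=4 z=2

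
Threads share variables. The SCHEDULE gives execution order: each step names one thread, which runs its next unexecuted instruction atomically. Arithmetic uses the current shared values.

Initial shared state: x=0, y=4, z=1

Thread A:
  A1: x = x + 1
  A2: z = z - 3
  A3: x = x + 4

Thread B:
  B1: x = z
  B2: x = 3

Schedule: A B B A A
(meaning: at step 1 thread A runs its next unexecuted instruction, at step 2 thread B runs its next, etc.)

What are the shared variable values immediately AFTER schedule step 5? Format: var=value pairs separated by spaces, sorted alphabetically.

Answer: x=7 y=4 z=-2

Derivation:
Step 1: thread A executes A1 (x = x + 1). Shared: x=1 y=4 z=1. PCs: A@1 B@0
Step 2: thread B executes B1 (x = z). Shared: x=1 y=4 z=1. PCs: A@1 B@1
Step 3: thread B executes B2 (x = 3). Shared: x=3 y=4 z=1. PCs: A@1 B@2
Step 4: thread A executes A2 (z = z - 3). Shared: x=3 y=4 z=-2. PCs: A@2 B@2
Step 5: thread A executes A3 (x = x + 4). Shared: x=7 y=4 z=-2. PCs: A@3 B@2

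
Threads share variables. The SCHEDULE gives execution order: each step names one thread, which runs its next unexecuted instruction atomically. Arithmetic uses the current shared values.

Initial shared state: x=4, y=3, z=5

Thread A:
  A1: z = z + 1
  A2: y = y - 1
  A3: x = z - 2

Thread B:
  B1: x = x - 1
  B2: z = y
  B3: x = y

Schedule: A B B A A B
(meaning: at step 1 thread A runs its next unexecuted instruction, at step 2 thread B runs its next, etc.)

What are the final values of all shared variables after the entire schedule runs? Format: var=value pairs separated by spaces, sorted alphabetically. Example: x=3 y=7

Answer: x=2 y=2 z=3

Derivation:
Step 1: thread A executes A1 (z = z + 1). Shared: x=4 y=3 z=6. PCs: A@1 B@0
Step 2: thread B executes B1 (x = x - 1). Shared: x=3 y=3 z=6. PCs: A@1 B@1
Step 3: thread B executes B2 (z = y). Shared: x=3 y=3 z=3. PCs: A@1 B@2
Step 4: thread A executes A2 (y = y - 1). Shared: x=3 y=2 z=3. PCs: A@2 B@2
Step 5: thread A executes A3 (x = z - 2). Shared: x=1 y=2 z=3. PCs: A@3 B@2
Step 6: thread B executes B3 (x = y). Shared: x=2 y=2 z=3. PCs: A@3 B@3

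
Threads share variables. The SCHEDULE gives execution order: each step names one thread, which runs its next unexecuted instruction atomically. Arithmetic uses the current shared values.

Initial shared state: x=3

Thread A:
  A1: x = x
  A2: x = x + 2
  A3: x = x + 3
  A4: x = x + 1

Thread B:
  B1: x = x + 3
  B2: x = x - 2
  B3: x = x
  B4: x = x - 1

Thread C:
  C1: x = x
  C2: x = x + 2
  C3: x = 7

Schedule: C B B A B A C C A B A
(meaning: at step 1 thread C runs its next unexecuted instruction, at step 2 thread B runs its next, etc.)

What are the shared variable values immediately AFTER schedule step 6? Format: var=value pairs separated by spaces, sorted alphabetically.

Step 1: thread C executes C1 (x = x). Shared: x=3. PCs: A@0 B@0 C@1
Step 2: thread B executes B1 (x = x + 3). Shared: x=6. PCs: A@0 B@1 C@1
Step 3: thread B executes B2 (x = x - 2). Shared: x=4. PCs: A@0 B@2 C@1
Step 4: thread A executes A1 (x = x). Shared: x=4. PCs: A@1 B@2 C@1
Step 5: thread B executes B3 (x = x). Shared: x=4. PCs: A@1 B@3 C@1
Step 6: thread A executes A2 (x = x + 2). Shared: x=6. PCs: A@2 B@3 C@1

Answer: x=6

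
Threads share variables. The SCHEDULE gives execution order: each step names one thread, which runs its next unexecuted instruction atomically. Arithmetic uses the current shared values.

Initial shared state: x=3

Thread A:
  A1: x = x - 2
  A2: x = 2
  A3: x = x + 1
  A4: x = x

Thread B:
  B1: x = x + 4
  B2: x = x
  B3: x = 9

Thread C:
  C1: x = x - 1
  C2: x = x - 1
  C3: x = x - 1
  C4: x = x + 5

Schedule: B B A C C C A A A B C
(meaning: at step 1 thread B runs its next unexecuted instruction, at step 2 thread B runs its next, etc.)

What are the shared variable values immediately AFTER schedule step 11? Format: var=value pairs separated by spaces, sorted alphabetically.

Answer: x=14

Derivation:
Step 1: thread B executes B1 (x = x + 4). Shared: x=7. PCs: A@0 B@1 C@0
Step 2: thread B executes B2 (x = x). Shared: x=7. PCs: A@0 B@2 C@0
Step 3: thread A executes A1 (x = x - 2). Shared: x=5. PCs: A@1 B@2 C@0
Step 4: thread C executes C1 (x = x - 1). Shared: x=4. PCs: A@1 B@2 C@1
Step 5: thread C executes C2 (x = x - 1). Shared: x=3. PCs: A@1 B@2 C@2
Step 6: thread C executes C3 (x = x - 1). Shared: x=2. PCs: A@1 B@2 C@3
Step 7: thread A executes A2 (x = 2). Shared: x=2. PCs: A@2 B@2 C@3
Step 8: thread A executes A3 (x = x + 1). Shared: x=3. PCs: A@3 B@2 C@3
Step 9: thread A executes A4 (x = x). Shared: x=3. PCs: A@4 B@2 C@3
Step 10: thread B executes B3 (x = 9). Shared: x=9. PCs: A@4 B@3 C@3
Step 11: thread C executes C4 (x = x + 5). Shared: x=14. PCs: A@4 B@3 C@4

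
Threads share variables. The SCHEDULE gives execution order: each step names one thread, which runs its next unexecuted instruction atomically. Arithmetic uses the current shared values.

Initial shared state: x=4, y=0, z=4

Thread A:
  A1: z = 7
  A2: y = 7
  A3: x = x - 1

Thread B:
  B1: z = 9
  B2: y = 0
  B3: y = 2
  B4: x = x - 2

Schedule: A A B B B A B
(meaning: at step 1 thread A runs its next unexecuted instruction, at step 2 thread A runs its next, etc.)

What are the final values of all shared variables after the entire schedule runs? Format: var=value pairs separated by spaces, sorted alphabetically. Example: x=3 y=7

Step 1: thread A executes A1 (z = 7). Shared: x=4 y=0 z=7. PCs: A@1 B@0
Step 2: thread A executes A2 (y = 7). Shared: x=4 y=7 z=7. PCs: A@2 B@0
Step 3: thread B executes B1 (z = 9). Shared: x=4 y=7 z=9. PCs: A@2 B@1
Step 4: thread B executes B2 (y = 0). Shared: x=4 y=0 z=9. PCs: A@2 B@2
Step 5: thread B executes B3 (y = 2). Shared: x=4 y=2 z=9. PCs: A@2 B@3
Step 6: thread A executes A3 (x = x - 1). Shared: x=3 y=2 z=9. PCs: A@3 B@3
Step 7: thread B executes B4 (x = x - 2). Shared: x=1 y=2 z=9. PCs: A@3 B@4

Answer: x=1 y=2 z=9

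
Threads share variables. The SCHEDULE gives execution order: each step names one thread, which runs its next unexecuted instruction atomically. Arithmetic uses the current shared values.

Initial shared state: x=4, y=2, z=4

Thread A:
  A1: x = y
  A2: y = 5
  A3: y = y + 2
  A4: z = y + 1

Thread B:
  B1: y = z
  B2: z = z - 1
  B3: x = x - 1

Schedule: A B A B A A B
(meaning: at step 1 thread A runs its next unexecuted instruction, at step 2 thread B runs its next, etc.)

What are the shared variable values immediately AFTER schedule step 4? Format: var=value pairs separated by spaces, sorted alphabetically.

Step 1: thread A executes A1 (x = y). Shared: x=2 y=2 z=4. PCs: A@1 B@0
Step 2: thread B executes B1 (y = z). Shared: x=2 y=4 z=4. PCs: A@1 B@1
Step 3: thread A executes A2 (y = 5). Shared: x=2 y=5 z=4. PCs: A@2 B@1
Step 4: thread B executes B2 (z = z - 1). Shared: x=2 y=5 z=3. PCs: A@2 B@2

Answer: x=2 y=5 z=3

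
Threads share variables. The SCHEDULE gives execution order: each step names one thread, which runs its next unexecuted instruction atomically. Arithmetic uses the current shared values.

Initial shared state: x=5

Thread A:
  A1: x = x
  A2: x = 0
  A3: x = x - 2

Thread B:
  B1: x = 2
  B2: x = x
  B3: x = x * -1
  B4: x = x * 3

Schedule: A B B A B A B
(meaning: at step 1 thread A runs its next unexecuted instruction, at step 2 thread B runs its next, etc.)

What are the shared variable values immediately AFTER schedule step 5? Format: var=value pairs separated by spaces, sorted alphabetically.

Step 1: thread A executes A1 (x = x). Shared: x=5. PCs: A@1 B@0
Step 2: thread B executes B1 (x = 2). Shared: x=2. PCs: A@1 B@1
Step 3: thread B executes B2 (x = x). Shared: x=2. PCs: A@1 B@2
Step 4: thread A executes A2 (x = 0). Shared: x=0. PCs: A@2 B@2
Step 5: thread B executes B3 (x = x * -1). Shared: x=0. PCs: A@2 B@3

Answer: x=0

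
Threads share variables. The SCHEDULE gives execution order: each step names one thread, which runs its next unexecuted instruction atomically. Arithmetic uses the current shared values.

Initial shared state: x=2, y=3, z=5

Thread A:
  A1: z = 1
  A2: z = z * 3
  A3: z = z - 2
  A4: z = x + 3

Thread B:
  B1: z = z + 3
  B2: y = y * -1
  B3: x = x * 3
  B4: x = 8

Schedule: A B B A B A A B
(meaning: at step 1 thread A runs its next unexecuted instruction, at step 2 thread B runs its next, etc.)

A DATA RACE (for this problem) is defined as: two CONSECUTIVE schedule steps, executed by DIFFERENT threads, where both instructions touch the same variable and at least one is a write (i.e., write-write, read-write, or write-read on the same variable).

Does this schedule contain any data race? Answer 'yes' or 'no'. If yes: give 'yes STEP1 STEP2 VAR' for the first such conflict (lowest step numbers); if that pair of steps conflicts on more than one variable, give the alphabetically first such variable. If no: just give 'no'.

Answer: yes 1 2 z

Derivation:
Steps 1,2: A(z = 1) vs B(z = z + 3). RACE on z (W-W).
Steps 2,3: same thread (B). No race.
Steps 3,4: B(r=y,w=y) vs A(r=z,w=z). No conflict.
Steps 4,5: A(r=z,w=z) vs B(r=x,w=x). No conflict.
Steps 5,6: B(r=x,w=x) vs A(r=z,w=z). No conflict.
Steps 6,7: same thread (A). No race.
Steps 7,8: A(z = x + 3) vs B(x = 8). RACE on x (R-W).
First conflict at steps 1,2.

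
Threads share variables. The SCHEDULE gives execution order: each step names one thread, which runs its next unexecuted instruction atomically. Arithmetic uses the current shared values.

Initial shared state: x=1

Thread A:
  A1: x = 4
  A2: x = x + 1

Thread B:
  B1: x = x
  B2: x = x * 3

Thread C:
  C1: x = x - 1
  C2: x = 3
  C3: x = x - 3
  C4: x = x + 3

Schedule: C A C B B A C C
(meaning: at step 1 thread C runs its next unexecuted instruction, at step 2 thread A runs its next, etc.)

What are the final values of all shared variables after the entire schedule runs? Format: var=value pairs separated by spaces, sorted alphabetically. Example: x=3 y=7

Answer: x=10

Derivation:
Step 1: thread C executes C1 (x = x - 1). Shared: x=0. PCs: A@0 B@0 C@1
Step 2: thread A executes A1 (x = 4). Shared: x=4. PCs: A@1 B@0 C@1
Step 3: thread C executes C2 (x = 3). Shared: x=3. PCs: A@1 B@0 C@2
Step 4: thread B executes B1 (x = x). Shared: x=3. PCs: A@1 B@1 C@2
Step 5: thread B executes B2 (x = x * 3). Shared: x=9. PCs: A@1 B@2 C@2
Step 6: thread A executes A2 (x = x + 1). Shared: x=10. PCs: A@2 B@2 C@2
Step 7: thread C executes C3 (x = x - 3). Shared: x=7. PCs: A@2 B@2 C@3
Step 8: thread C executes C4 (x = x + 3). Shared: x=10. PCs: A@2 B@2 C@4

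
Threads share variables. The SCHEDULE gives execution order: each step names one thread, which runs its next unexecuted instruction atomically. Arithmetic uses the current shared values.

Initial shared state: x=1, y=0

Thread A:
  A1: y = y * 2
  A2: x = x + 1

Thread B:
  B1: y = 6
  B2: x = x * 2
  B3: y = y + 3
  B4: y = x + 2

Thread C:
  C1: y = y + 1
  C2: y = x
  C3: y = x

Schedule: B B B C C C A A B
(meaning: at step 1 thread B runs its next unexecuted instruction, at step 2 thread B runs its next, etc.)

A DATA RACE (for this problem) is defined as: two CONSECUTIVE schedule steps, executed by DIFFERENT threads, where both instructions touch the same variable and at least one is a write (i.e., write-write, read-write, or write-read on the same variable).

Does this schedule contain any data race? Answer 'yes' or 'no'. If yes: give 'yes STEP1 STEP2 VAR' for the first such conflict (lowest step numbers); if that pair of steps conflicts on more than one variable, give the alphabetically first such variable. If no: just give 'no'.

Answer: yes 3 4 y

Derivation:
Steps 1,2: same thread (B). No race.
Steps 2,3: same thread (B). No race.
Steps 3,4: B(y = y + 3) vs C(y = y + 1). RACE on y (W-W).
Steps 4,5: same thread (C). No race.
Steps 5,6: same thread (C). No race.
Steps 6,7: C(y = x) vs A(y = y * 2). RACE on y (W-W).
Steps 7,8: same thread (A). No race.
Steps 8,9: A(x = x + 1) vs B(y = x + 2). RACE on x (W-R).
First conflict at steps 3,4.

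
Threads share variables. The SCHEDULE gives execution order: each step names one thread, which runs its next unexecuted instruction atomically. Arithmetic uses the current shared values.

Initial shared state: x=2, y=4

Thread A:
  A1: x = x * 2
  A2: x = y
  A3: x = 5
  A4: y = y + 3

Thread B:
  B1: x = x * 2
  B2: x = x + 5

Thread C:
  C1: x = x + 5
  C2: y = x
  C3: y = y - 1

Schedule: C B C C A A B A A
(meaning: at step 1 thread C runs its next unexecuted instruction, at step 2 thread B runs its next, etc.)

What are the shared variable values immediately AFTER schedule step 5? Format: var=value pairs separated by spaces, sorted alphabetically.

Step 1: thread C executes C1 (x = x + 5). Shared: x=7 y=4. PCs: A@0 B@0 C@1
Step 2: thread B executes B1 (x = x * 2). Shared: x=14 y=4. PCs: A@0 B@1 C@1
Step 3: thread C executes C2 (y = x). Shared: x=14 y=14. PCs: A@0 B@1 C@2
Step 4: thread C executes C3 (y = y - 1). Shared: x=14 y=13. PCs: A@0 B@1 C@3
Step 5: thread A executes A1 (x = x * 2). Shared: x=28 y=13. PCs: A@1 B@1 C@3

Answer: x=28 y=13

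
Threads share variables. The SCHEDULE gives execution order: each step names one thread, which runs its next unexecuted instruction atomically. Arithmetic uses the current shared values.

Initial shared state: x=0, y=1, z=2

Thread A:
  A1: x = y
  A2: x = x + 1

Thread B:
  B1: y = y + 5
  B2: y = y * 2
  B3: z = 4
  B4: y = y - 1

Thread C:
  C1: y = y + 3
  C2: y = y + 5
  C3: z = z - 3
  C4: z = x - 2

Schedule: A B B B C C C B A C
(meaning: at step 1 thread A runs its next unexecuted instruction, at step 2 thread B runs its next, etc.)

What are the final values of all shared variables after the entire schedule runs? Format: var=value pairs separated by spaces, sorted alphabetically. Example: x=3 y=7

Step 1: thread A executes A1 (x = y). Shared: x=1 y=1 z=2. PCs: A@1 B@0 C@0
Step 2: thread B executes B1 (y = y + 5). Shared: x=1 y=6 z=2. PCs: A@1 B@1 C@0
Step 3: thread B executes B2 (y = y * 2). Shared: x=1 y=12 z=2. PCs: A@1 B@2 C@0
Step 4: thread B executes B3 (z = 4). Shared: x=1 y=12 z=4. PCs: A@1 B@3 C@0
Step 5: thread C executes C1 (y = y + 3). Shared: x=1 y=15 z=4. PCs: A@1 B@3 C@1
Step 6: thread C executes C2 (y = y + 5). Shared: x=1 y=20 z=4. PCs: A@1 B@3 C@2
Step 7: thread C executes C3 (z = z - 3). Shared: x=1 y=20 z=1. PCs: A@1 B@3 C@3
Step 8: thread B executes B4 (y = y - 1). Shared: x=1 y=19 z=1. PCs: A@1 B@4 C@3
Step 9: thread A executes A2 (x = x + 1). Shared: x=2 y=19 z=1. PCs: A@2 B@4 C@3
Step 10: thread C executes C4 (z = x - 2). Shared: x=2 y=19 z=0. PCs: A@2 B@4 C@4

Answer: x=2 y=19 z=0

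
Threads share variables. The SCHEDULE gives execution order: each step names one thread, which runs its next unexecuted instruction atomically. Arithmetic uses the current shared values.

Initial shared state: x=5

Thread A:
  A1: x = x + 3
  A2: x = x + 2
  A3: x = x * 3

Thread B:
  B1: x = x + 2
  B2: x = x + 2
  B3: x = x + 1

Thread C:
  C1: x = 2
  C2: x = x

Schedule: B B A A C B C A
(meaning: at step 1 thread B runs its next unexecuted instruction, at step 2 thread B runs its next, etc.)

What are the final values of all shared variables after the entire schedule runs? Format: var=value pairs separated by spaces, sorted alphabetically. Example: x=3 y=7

Answer: x=9

Derivation:
Step 1: thread B executes B1 (x = x + 2). Shared: x=7. PCs: A@0 B@1 C@0
Step 2: thread B executes B2 (x = x + 2). Shared: x=9. PCs: A@0 B@2 C@0
Step 3: thread A executes A1 (x = x + 3). Shared: x=12. PCs: A@1 B@2 C@0
Step 4: thread A executes A2 (x = x + 2). Shared: x=14. PCs: A@2 B@2 C@0
Step 5: thread C executes C1 (x = 2). Shared: x=2. PCs: A@2 B@2 C@1
Step 6: thread B executes B3 (x = x + 1). Shared: x=3. PCs: A@2 B@3 C@1
Step 7: thread C executes C2 (x = x). Shared: x=3. PCs: A@2 B@3 C@2
Step 8: thread A executes A3 (x = x * 3). Shared: x=9. PCs: A@3 B@3 C@2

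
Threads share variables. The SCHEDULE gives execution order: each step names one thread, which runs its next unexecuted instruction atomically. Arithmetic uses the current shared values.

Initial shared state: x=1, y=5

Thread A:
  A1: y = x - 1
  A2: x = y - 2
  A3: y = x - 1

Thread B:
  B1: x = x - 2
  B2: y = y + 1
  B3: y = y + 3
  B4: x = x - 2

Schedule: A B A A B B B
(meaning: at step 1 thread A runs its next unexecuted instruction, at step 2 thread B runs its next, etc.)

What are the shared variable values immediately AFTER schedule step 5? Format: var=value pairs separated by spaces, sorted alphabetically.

Step 1: thread A executes A1 (y = x - 1). Shared: x=1 y=0. PCs: A@1 B@0
Step 2: thread B executes B1 (x = x - 2). Shared: x=-1 y=0. PCs: A@1 B@1
Step 3: thread A executes A2 (x = y - 2). Shared: x=-2 y=0. PCs: A@2 B@1
Step 4: thread A executes A3 (y = x - 1). Shared: x=-2 y=-3. PCs: A@3 B@1
Step 5: thread B executes B2 (y = y + 1). Shared: x=-2 y=-2. PCs: A@3 B@2

Answer: x=-2 y=-2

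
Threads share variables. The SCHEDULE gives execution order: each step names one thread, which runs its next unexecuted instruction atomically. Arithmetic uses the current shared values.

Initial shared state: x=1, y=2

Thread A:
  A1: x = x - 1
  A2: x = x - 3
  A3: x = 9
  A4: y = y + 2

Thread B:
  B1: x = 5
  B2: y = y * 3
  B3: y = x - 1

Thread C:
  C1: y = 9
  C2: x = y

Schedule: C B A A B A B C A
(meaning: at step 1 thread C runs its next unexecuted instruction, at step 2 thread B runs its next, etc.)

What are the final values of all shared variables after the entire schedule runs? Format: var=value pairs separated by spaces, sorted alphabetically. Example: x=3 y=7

Answer: x=8 y=10

Derivation:
Step 1: thread C executes C1 (y = 9). Shared: x=1 y=9. PCs: A@0 B@0 C@1
Step 2: thread B executes B1 (x = 5). Shared: x=5 y=9. PCs: A@0 B@1 C@1
Step 3: thread A executes A1 (x = x - 1). Shared: x=4 y=9. PCs: A@1 B@1 C@1
Step 4: thread A executes A2 (x = x - 3). Shared: x=1 y=9. PCs: A@2 B@1 C@1
Step 5: thread B executes B2 (y = y * 3). Shared: x=1 y=27. PCs: A@2 B@2 C@1
Step 6: thread A executes A3 (x = 9). Shared: x=9 y=27. PCs: A@3 B@2 C@1
Step 7: thread B executes B3 (y = x - 1). Shared: x=9 y=8. PCs: A@3 B@3 C@1
Step 8: thread C executes C2 (x = y). Shared: x=8 y=8. PCs: A@3 B@3 C@2
Step 9: thread A executes A4 (y = y + 2). Shared: x=8 y=10. PCs: A@4 B@3 C@2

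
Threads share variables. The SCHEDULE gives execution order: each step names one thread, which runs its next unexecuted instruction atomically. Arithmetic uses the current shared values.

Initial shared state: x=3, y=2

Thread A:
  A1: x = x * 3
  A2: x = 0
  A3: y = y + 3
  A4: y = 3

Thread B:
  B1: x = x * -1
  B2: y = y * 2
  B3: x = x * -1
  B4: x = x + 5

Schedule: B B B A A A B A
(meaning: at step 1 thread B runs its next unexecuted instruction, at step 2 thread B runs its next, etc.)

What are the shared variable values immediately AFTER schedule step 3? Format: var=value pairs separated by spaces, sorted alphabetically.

Answer: x=3 y=4

Derivation:
Step 1: thread B executes B1 (x = x * -1). Shared: x=-3 y=2. PCs: A@0 B@1
Step 2: thread B executes B2 (y = y * 2). Shared: x=-3 y=4. PCs: A@0 B@2
Step 3: thread B executes B3 (x = x * -1). Shared: x=3 y=4. PCs: A@0 B@3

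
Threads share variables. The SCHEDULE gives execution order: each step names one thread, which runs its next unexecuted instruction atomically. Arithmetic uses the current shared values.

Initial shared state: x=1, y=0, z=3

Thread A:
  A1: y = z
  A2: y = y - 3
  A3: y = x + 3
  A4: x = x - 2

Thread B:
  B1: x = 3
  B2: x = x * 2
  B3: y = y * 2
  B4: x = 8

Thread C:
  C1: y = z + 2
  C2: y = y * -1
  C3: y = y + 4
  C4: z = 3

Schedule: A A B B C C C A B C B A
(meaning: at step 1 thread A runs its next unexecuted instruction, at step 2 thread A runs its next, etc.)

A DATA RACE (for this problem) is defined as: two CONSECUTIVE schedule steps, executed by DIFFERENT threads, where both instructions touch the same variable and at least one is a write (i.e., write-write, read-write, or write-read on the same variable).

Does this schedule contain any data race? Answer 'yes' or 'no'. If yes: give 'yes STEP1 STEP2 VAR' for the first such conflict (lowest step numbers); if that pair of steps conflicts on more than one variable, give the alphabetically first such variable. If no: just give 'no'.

Answer: yes 7 8 y

Derivation:
Steps 1,2: same thread (A). No race.
Steps 2,3: A(r=y,w=y) vs B(r=-,w=x). No conflict.
Steps 3,4: same thread (B). No race.
Steps 4,5: B(r=x,w=x) vs C(r=z,w=y). No conflict.
Steps 5,6: same thread (C). No race.
Steps 6,7: same thread (C). No race.
Steps 7,8: C(y = y + 4) vs A(y = x + 3). RACE on y (W-W).
Steps 8,9: A(y = x + 3) vs B(y = y * 2). RACE on y (W-W).
Steps 9,10: B(r=y,w=y) vs C(r=-,w=z). No conflict.
Steps 10,11: C(r=-,w=z) vs B(r=-,w=x). No conflict.
Steps 11,12: B(x = 8) vs A(x = x - 2). RACE on x (W-W).
First conflict at steps 7,8.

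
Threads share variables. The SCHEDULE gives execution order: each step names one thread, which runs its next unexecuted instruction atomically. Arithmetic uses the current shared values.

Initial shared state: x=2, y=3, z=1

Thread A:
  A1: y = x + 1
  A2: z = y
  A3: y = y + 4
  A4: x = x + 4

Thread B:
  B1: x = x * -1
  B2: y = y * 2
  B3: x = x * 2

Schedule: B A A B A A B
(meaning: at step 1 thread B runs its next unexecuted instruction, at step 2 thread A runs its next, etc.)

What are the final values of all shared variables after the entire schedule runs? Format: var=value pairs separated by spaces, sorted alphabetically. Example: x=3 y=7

Step 1: thread B executes B1 (x = x * -1). Shared: x=-2 y=3 z=1. PCs: A@0 B@1
Step 2: thread A executes A1 (y = x + 1). Shared: x=-2 y=-1 z=1. PCs: A@1 B@1
Step 3: thread A executes A2 (z = y). Shared: x=-2 y=-1 z=-1. PCs: A@2 B@1
Step 4: thread B executes B2 (y = y * 2). Shared: x=-2 y=-2 z=-1. PCs: A@2 B@2
Step 5: thread A executes A3 (y = y + 4). Shared: x=-2 y=2 z=-1. PCs: A@3 B@2
Step 6: thread A executes A4 (x = x + 4). Shared: x=2 y=2 z=-1. PCs: A@4 B@2
Step 7: thread B executes B3 (x = x * 2). Shared: x=4 y=2 z=-1. PCs: A@4 B@3

Answer: x=4 y=2 z=-1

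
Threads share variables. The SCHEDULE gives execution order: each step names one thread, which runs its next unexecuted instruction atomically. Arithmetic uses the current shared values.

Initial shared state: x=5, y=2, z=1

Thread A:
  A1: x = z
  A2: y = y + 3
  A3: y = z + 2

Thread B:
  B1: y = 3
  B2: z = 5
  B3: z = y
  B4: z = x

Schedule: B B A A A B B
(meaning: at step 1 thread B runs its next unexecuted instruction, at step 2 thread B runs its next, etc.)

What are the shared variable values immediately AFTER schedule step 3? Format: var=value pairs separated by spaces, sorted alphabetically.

Answer: x=5 y=3 z=5

Derivation:
Step 1: thread B executes B1 (y = 3). Shared: x=5 y=3 z=1. PCs: A@0 B@1
Step 2: thread B executes B2 (z = 5). Shared: x=5 y=3 z=5. PCs: A@0 B@2
Step 3: thread A executes A1 (x = z). Shared: x=5 y=3 z=5. PCs: A@1 B@2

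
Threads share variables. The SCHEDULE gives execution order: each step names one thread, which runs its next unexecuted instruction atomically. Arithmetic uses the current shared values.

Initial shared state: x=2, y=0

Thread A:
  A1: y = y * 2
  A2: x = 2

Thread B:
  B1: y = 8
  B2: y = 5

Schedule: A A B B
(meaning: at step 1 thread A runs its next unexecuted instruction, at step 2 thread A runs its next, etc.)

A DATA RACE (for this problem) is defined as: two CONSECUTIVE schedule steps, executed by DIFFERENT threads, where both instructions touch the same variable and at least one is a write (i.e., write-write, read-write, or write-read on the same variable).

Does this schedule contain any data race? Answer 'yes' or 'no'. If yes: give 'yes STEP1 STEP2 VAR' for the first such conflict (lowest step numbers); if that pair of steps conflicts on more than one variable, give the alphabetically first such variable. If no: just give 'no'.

Answer: no

Derivation:
Steps 1,2: same thread (A). No race.
Steps 2,3: A(r=-,w=x) vs B(r=-,w=y). No conflict.
Steps 3,4: same thread (B). No race.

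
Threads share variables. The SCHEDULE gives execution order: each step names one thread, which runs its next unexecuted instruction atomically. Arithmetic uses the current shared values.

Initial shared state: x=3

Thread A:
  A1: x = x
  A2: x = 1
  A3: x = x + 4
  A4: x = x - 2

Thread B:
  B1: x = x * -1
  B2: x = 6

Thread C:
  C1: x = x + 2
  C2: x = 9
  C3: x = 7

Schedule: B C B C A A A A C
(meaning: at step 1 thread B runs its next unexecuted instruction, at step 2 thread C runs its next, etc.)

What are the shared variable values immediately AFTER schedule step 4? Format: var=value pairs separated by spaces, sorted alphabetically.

Step 1: thread B executes B1 (x = x * -1). Shared: x=-3. PCs: A@0 B@1 C@0
Step 2: thread C executes C1 (x = x + 2). Shared: x=-1. PCs: A@0 B@1 C@1
Step 3: thread B executes B2 (x = 6). Shared: x=6. PCs: A@0 B@2 C@1
Step 4: thread C executes C2 (x = 9). Shared: x=9. PCs: A@0 B@2 C@2

Answer: x=9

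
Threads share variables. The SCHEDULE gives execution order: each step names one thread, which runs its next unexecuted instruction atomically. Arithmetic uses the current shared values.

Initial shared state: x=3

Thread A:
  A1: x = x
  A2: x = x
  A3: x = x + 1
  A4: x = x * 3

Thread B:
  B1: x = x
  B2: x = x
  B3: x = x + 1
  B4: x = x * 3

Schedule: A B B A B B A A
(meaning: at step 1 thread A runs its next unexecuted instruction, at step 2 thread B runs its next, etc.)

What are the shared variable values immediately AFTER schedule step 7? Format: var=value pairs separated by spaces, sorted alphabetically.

Step 1: thread A executes A1 (x = x). Shared: x=3. PCs: A@1 B@0
Step 2: thread B executes B1 (x = x). Shared: x=3. PCs: A@1 B@1
Step 3: thread B executes B2 (x = x). Shared: x=3. PCs: A@1 B@2
Step 4: thread A executes A2 (x = x). Shared: x=3. PCs: A@2 B@2
Step 5: thread B executes B3 (x = x + 1). Shared: x=4. PCs: A@2 B@3
Step 6: thread B executes B4 (x = x * 3). Shared: x=12. PCs: A@2 B@4
Step 7: thread A executes A3 (x = x + 1). Shared: x=13. PCs: A@3 B@4

Answer: x=13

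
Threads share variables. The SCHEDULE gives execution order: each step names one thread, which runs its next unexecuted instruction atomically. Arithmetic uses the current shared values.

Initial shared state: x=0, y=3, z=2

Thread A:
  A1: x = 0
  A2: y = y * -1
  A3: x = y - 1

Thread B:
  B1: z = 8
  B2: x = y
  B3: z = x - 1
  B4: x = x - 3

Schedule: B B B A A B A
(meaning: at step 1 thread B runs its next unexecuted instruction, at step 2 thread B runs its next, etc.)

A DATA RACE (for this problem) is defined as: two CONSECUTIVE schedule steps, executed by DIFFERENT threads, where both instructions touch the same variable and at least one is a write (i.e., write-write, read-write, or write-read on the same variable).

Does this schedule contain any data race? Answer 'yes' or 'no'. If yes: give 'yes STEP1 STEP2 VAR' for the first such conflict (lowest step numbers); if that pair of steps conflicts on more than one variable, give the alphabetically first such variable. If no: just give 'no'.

Steps 1,2: same thread (B). No race.
Steps 2,3: same thread (B). No race.
Steps 3,4: B(z = x - 1) vs A(x = 0). RACE on x (R-W).
Steps 4,5: same thread (A). No race.
Steps 5,6: A(r=y,w=y) vs B(r=x,w=x). No conflict.
Steps 6,7: B(x = x - 3) vs A(x = y - 1). RACE on x (W-W).
First conflict at steps 3,4.

Answer: yes 3 4 x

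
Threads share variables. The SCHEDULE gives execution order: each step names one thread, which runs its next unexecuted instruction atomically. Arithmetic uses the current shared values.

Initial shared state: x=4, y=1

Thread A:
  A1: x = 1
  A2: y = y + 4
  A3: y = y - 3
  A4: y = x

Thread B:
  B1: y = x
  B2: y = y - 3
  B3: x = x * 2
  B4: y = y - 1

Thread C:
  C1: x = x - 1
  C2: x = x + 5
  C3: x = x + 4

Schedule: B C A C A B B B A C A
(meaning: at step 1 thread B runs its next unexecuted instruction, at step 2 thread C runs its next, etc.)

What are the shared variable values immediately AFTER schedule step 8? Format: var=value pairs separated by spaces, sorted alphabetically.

Step 1: thread B executes B1 (y = x). Shared: x=4 y=4. PCs: A@0 B@1 C@0
Step 2: thread C executes C1 (x = x - 1). Shared: x=3 y=4. PCs: A@0 B@1 C@1
Step 3: thread A executes A1 (x = 1). Shared: x=1 y=4. PCs: A@1 B@1 C@1
Step 4: thread C executes C2 (x = x + 5). Shared: x=6 y=4. PCs: A@1 B@1 C@2
Step 5: thread A executes A2 (y = y + 4). Shared: x=6 y=8. PCs: A@2 B@1 C@2
Step 6: thread B executes B2 (y = y - 3). Shared: x=6 y=5. PCs: A@2 B@2 C@2
Step 7: thread B executes B3 (x = x * 2). Shared: x=12 y=5. PCs: A@2 B@3 C@2
Step 8: thread B executes B4 (y = y - 1). Shared: x=12 y=4. PCs: A@2 B@4 C@2

Answer: x=12 y=4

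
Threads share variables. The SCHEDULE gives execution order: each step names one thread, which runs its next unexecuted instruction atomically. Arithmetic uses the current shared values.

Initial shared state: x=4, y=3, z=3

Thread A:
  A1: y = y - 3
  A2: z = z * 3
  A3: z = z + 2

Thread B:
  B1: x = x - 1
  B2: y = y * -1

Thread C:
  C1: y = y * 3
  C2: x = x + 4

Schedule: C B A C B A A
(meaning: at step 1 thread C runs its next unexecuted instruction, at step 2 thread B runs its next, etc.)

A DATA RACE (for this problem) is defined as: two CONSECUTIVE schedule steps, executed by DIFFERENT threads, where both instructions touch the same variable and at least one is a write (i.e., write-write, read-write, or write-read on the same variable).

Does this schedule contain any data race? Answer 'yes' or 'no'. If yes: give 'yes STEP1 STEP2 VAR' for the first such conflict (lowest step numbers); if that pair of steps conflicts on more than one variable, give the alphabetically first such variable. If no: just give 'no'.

Answer: no

Derivation:
Steps 1,2: C(r=y,w=y) vs B(r=x,w=x). No conflict.
Steps 2,3: B(r=x,w=x) vs A(r=y,w=y). No conflict.
Steps 3,4: A(r=y,w=y) vs C(r=x,w=x). No conflict.
Steps 4,5: C(r=x,w=x) vs B(r=y,w=y). No conflict.
Steps 5,6: B(r=y,w=y) vs A(r=z,w=z). No conflict.
Steps 6,7: same thread (A). No race.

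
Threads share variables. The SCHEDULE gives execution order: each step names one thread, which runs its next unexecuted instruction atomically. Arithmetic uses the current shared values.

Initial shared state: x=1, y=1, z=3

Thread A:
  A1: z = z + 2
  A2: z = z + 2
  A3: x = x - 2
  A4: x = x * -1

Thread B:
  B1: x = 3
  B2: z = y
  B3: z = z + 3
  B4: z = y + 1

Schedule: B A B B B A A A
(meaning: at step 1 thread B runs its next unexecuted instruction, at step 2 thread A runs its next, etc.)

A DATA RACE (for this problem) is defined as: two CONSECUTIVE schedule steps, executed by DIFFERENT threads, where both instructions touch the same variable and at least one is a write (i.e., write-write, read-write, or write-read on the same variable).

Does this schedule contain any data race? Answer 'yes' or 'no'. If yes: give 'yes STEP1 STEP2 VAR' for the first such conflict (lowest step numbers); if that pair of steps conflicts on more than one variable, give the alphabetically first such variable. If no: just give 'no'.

Steps 1,2: B(r=-,w=x) vs A(r=z,w=z). No conflict.
Steps 2,3: A(z = z + 2) vs B(z = y). RACE on z (W-W).
Steps 3,4: same thread (B). No race.
Steps 4,5: same thread (B). No race.
Steps 5,6: B(z = y + 1) vs A(z = z + 2). RACE on z (W-W).
Steps 6,7: same thread (A). No race.
Steps 7,8: same thread (A). No race.
First conflict at steps 2,3.

Answer: yes 2 3 z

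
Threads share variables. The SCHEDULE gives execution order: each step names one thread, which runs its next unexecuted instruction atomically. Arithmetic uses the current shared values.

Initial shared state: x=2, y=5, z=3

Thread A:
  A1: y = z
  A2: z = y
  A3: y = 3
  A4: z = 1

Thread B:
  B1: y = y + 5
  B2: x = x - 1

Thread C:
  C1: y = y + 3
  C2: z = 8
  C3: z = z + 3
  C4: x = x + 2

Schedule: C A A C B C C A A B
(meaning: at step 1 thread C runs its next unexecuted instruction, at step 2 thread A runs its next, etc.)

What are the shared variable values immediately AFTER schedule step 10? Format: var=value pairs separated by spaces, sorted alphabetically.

Step 1: thread C executes C1 (y = y + 3). Shared: x=2 y=8 z=3. PCs: A@0 B@0 C@1
Step 2: thread A executes A1 (y = z). Shared: x=2 y=3 z=3. PCs: A@1 B@0 C@1
Step 3: thread A executes A2 (z = y). Shared: x=2 y=3 z=3. PCs: A@2 B@0 C@1
Step 4: thread C executes C2 (z = 8). Shared: x=2 y=3 z=8. PCs: A@2 B@0 C@2
Step 5: thread B executes B1 (y = y + 5). Shared: x=2 y=8 z=8. PCs: A@2 B@1 C@2
Step 6: thread C executes C3 (z = z + 3). Shared: x=2 y=8 z=11. PCs: A@2 B@1 C@3
Step 7: thread C executes C4 (x = x + 2). Shared: x=4 y=8 z=11. PCs: A@2 B@1 C@4
Step 8: thread A executes A3 (y = 3). Shared: x=4 y=3 z=11. PCs: A@3 B@1 C@4
Step 9: thread A executes A4 (z = 1). Shared: x=4 y=3 z=1. PCs: A@4 B@1 C@4
Step 10: thread B executes B2 (x = x - 1). Shared: x=3 y=3 z=1. PCs: A@4 B@2 C@4

Answer: x=3 y=3 z=1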